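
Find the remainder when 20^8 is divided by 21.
Use repeated squaring. Binary(8) = 1000. Walk through the bits of the exponent 8 left-to-right: at each bit after the leading one, square the running value, then multiply by 20 if the bit is 1 (always reducing mod 21):
  bit 1 = 1 (leading): start with 20.
  bit 2 = 0: square 20^2 = 400 ≡ 1 (mod 21).
  bit 3 = 0: square 1^2 = 1 (mod 21).
  bit 4 = 0: square 1^2 = 1 (mod 21).
Final value: 20^8 ≡ 1 (mod 21).

Final answer: 1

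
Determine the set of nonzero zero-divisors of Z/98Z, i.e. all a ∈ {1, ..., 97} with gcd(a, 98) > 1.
An element a ∈ Z/98Z (with a ≠ 0) is a zero-divisor iff gcd(a, 98) > 1 (because a is a unit precisely when gcd(a, n) = 1, and in Z/nZ every nonzero, non-unit element is a zero-divisor). Scan a = 1, ..., 97 and keep those with gcd(a, 98) > 1:
  gcd(2, 98) = 2, gcd(4, 98) = 2, gcd(6, 98) = 2, gcd(7, 98) = 7, gcd(8, 98) = 2, gcd(10, 98) = 2, gcd(12, 98) = 2, gcd(14, 98) = 14, gcd(16, 98) = 2, gcd(18, 98) = 2, gcd(20, 98) = 2, gcd(21, 98) = 7, gcd(22, 98) = 2, gcd(24, 98) = 2, gcd(26, 98) = 2, gcd(28, 98) = 14, gcd(30, 98) = 2, gcd(32, 98) = 2, gcd(34, 98) = 2, gcd(35, 98) = 7, gcd(36, 98) = 2, gcd(38, 98) = 2, gcd(40, 98) = 2, gcd(42, 98) = 14, gcd(44, 98) = 2, gcd(46, 98) = 2, gcd(48, 98) = 2, gcd(49, 98) = 49, gcd(50, 98) = 2, gcd(52, 98) = 2, gcd(54, 98) = 2, gcd(56, 98) = 14, gcd(58, 98) = 2, gcd(60, 98) = 2, gcd(62, 98) = 2, gcd(63, 98) = 7, gcd(64, 98) = 2, gcd(66, 98) = 2, gcd(68, 98) = 2, gcd(70, 98) = 14, gcd(72, 98) = 2, gcd(74, 98) = 2, gcd(76, 98) = 2, gcd(77, 98) = 7, gcd(78, 98) = 2, gcd(80, 98) = 2, gcd(82, 98) = 2, gcd(84, 98) = 14, gcd(86, 98) = 2, gcd(88, 98) = 2, gcd(90, 98) = 2, gcd(91, 98) = 7, gcd(92, 98) = 2, gcd(94, 98) = 2, gcd(96, 98) = 2.
All other a ∈ {1, ..., 97} have gcd(a, 98) = 1 and are units. So the nonzero zero-divisors are exactly the 55 values of a appearing in this scan.

Final answer: nonzero zero-divisors of Z/98Z = {2, 4, 6, 7, 8, 10, 12, 14, 16, 18, 20, 21, 22, 24, 26, 28, 30, 32, 34, 35, 36, 38, 40, 42, 44, 46, 48, 49, 50, 52, 54, 56, 58, 60, 62, 63, 64, 66, 68, 70, 72, 74, 76, 77, 78, 80, 82, 84, 86, 88, 90, 91, 92, 94, 96}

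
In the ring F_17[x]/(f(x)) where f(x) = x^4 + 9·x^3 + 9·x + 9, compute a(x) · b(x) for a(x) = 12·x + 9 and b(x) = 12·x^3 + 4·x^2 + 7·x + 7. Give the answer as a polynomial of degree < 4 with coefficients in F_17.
Multiply as integer polynomials: a · b = 144·x^4 + 156·x^3 + 120·x^2 + 147·x + 63. Reducing coefficients mod 17: a · b ≡ 8·x^4 + 3·x^3 + x^2 + 11·x + 12. Now divide by f(x) = x^4 + 9·x^3 + 9·x + 9 in F_17[x], eliminating the leading term at each step:
  leading term 8·x^4: subtract (8)·f(x) = 8·x^4 + 4·x^3 + 4·x + 4, leaving 16·x^3 + x^2 + 7·x + 8 (coefficients mod 17)
The degree is now < 4, so this is the remainder. Hence a · b ≡ 16·x^3 + x^2 + 7·x + 8 in F_17[x]/(f).

Final answer: a · b ≡ 16·x^3 + x^2 + 7·x + 8 (mod f(x))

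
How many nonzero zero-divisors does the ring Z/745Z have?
In Z/745Z each nonzero element is either a unit (gcd with 745 is 1) or a zero-divisor (gcd > 1). The number of units is φ(745): factorise 745 = 5 · 149, so φ(745) = (5 − 1) · (149 − 1) = 4 · 148 = 592. The nonzero elements number 745 − 1 = 744. Hence the nonzero zero-divisors number 744 − 592 = 152.

Final answer: Z/745Z has 152 nonzero zero-divisors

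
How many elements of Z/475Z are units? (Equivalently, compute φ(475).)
An element a ∈ Z/475Z is a unit iff gcd(a, 475) = 1, so the number of units is φ(475). φ is multiplicative, with φ(p^e) = p^e − p^(e−1). Factorise 475 = 5^2 · 19. Then
  φ(475) = (5^2 − 5^1) · (19 − 1) = 20 · 18 = 360.

Final answer: Z/475Z has φ(475) = 360 units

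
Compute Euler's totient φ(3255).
φ is multiplicative, with φ(p^e) = p^e − p^(e−1). Factorise 3255 = 3 · 5 · 7 · 31. Then
  φ(3255) = (3 − 1) · (5 − 1) · (7 − 1) · (31 − 1) = 2 · 4 · 6 · 30 = 1440.

Final answer: φ(3255) = 1440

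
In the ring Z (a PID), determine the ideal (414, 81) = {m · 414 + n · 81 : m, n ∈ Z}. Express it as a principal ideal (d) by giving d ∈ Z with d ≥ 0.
(414, 81) = (9); d = 9

In the PID Z, (a, b) is generated by gcd(a, b). Compute gcd(414, 81) with the extended Euclidean algorithm, tracking rows (r, s, t) with s·414 + t·81 = r:
  row A: (414, 1, 0)   [1·414 + 0·81 = 414]
  row B: (81, 0, 1)   [0·414 + 1·81 = 81]
  414 = 5·81 + 9   → row C = row A − 5·row B = (9, 1, −5)   [check: 1·414 − 5·81 = 9]
  81 = 9·9 + 0   → remainder 0, stop. gcd = 9 (last nonzero row C).
So gcd(414, 81) = 9, with Bézout identity 1·414 − 5·81 = 9. Containment (⊇): the Bézout identity exhibits 9 as an element of (414, 81), giving (9) ⊆ (414, 81). Containment (⊆): since 9 | 414 and 9 | 81 (414 = 9·46, 81 = 9·9), every Z-linear combination of 414 and 81 is divisible by 9, so (414, 81) ⊆ (9). Therefore (414, 81) = (9), d = 9.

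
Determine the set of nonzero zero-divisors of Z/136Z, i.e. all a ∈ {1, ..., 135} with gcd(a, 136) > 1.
nonzero zero-divisors of Z/136Z = {2, 4, 6, 8, 10, 12, 14, 16, 17, 18, 20, 22, 24, 26, 28, 30, 32, 34, 36, 38, 40, 42, 44, 46, 48, 50, 51, 52, 54, 56, 58, 60, 62, 64, 66, 68, 70, 72, 74, 76, 78, 80, 82, 84, 85, 86, 88, 90, 92, 94, 96, 98, 100, 102, 104, 106, 108, 110, 112, 114, 116, 118, 119, 120, 122, 124, 126, 128, 130, 132, 134}

An element a ∈ Z/136Z (with a ≠ 0) is a zero-divisor iff gcd(a, 136) > 1 (because a is a unit precisely when gcd(a, n) = 1, and in Z/nZ every nonzero, non-unit element is a zero-divisor). Scan a = 1, ..., 135 and keep those with gcd(a, 136) > 1:
  gcd(2, 136) = 2, gcd(4, 136) = 4, gcd(6, 136) = 2, gcd(8, 136) = 8, gcd(10, 136) = 2, gcd(12, 136) = 4, gcd(14, 136) = 2, gcd(16, 136) = 8, gcd(17, 136) = 17, gcd(18, 136) = 2, gcd(20, 136) = 4, gcd(22, 136) = 2, gcd(24, 136) = 8, gcd(26, 136) = 2, gcd(28, 136) = 4, gcd(30, 136) = 2, gcd(32, 136) = 8, gcd(34, 136) = 34, gcd(36, 136) = 4, gcd(38, 136) = 2, gcd(40, 136) = 8, gcd(42, 136) = 2, gcd(44, 136) = 4, gcd(46, 136) = 2, gcd(48, 136) = 8, gcd(50, 136) = 2, gcd(51, 136) = 17, gcd(52, 136) = 4, gcd(54, 136) = 2, gcd(56, 136) = 8, gcd(58, 136) = 2, gcd(60, 136) = 4, gcd(62, 136) = 2, gcd(64, 136) = 8, gcd(66, 136) = 2, gcd(68, 136) = 68, gcd(70, 136) = 2, gcd(72, 136) = 8, gcd(74, 136) = 2, gcd(76, 136) = 4, gcd(78, 136) = 2, gcd(80, 136) = 8, gcd(82, 136) = 2, gcd(84, 136) = 4, gcd(85, 136) = 17, gcd(86, 136) = 2, gcd(88, 136) = 8, gcd(90, 136) = 2, gcd(92, 136) = 4, gcd(94, 136) = 2, gcd(96, 136) = 8, gcd(98, 136) = 2, gcd(100, 136) = 4, gcd(102, 136) = 34, gcd(104, 136) = 8, gcd(106, 136) = 2, gcd(108, 136) = 4, gcd(110, 136) = 2, gcd(112, 136) = 8, gcd(114, 136) = 2, gcd(116, 136) = 4, gcd(118, 136) = 2, gcd(119, 136) = 17, gcd(120, 136) = 8, gcd(122, 136) = 2, gcd(124, 136) = 4, gcd(126, 136) = 2, gcd(128, 136) = 8, gcd(130, 136) = 2, gcd(132, 136) = 4, gcd(134, 136) = 2.
All other a ∈ {1, ..., 135} have gcd(a, 136) = 1 and are units. So the nonzero zero-divisors are exactly the 71 values of a appearing in this scan.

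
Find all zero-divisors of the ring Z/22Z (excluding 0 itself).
nonzero zero-divisors of Z/22Z = {2, 4, 6, 8, 10, 11, 12, 14, 16, 18, 20}

An element a ∈ Z/22Z (with a ≠ 0) is a zero-divisor iff gcd(a, 22) > 1 (because a is a unit precisely when gcd(a, n) = 1, and in Z/nZ every nonzero, non-unit element is a zero-divisor). Scan a = 1, ..., 21 and keep those with gcd(a, 22) > 1:
  gcd(2, 22) = 2, gcd(4, 22) = 2, gcd(6, 22) = 2, gcd(8, 22) = 2, gcd(10, 22) = 2, gcd(11, 22) = 11, gcd(12, 22) = 2, gcd(14, 22) = 2, gcd(16, 22) = 2, gcd(18, 22) = 2, gcd(20, 22) = 2.
All other a ∈ {1, ..., 21} have gcd(a, 22) = 1 and are units. So the nonzero zero-divisors are exactly the 11 values of a appearing in this scan.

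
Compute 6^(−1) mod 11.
6^(−1) ≡ 2 (mod 11)

Apply the extended Euclidean algorithm to (11, 6), tracking rows (r, s, t) with s·11 + t·6 = r. Each division r_prev = q·r_cur + r_new produces the new row as (previous row) − q·(current row):
  row A: (11, 1, 0)   [1·11 + 0·6 = 11]
  row B: (6, 0, 1)   [0·11 + 1·6 = 6]
  11 = 1·6 + 5   → row C = row A − 1·row B = (5, 1, −1)   [check: 1·11 − 1·6 = 5]
  6 = 1·5 + 1   → row D = row B − 1·row C = (1, −1, 2)   [check: −1·11 + 2·6 = 1]
  5 = 5·1 + 0   → remainder 0, stop. gcd = 1 (last nonzero row D).
The gcd is 1, so 6 is invertible mod 11. The last nonzero row gives −1·11 + 2·6 = 1, so t = 2. So 6^(−1) ≡ 2 (mod 11). Verify: 6 · 2 = 12 ≡ 1 (mod 11). ✓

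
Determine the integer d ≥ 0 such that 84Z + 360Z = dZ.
In the PID Z, (a, b) is generated by gcd(a, b). Compute gcd(360, 84) with the extended Euclidean algorithm, tracking rows (r, s, t) with s·360 + t·84 = r:
  row A: (360, 1, 0)   [1·360 + 0·84 = 360]
  row B: (84, 0, 1)   [0·360 + 1·84 = 84]
  360 = 4·84 + 24   → row C = row A − 4·row B = (24, 1, −4)   [check: 1·360 − 4·84 = 24]
  84 = 3·24 + 12   → row D = row B − 3·row C = (12, −3, 13)   [check: −3·360 + 13·84 = 12]
  24 = 2·12 + 0   → remainder 0, stop. gcd = 12 (last nonzero row D).
So gcd(84, 360) = 12, with Bézout identity −3·360 + 13·84 = 12. Containment (⊇): the Bézout identity exhibits 12 as an element of (84, 360), giving (12) ⊆ (84, 360). Containment (⊆): since 12 | 84 and 12 | 360 (84 = 12·7, 360 = 12·30), every Z-linear combination of 84 and 360 is divisible by 12, so (84, 360) ⊆ (12). Therefore (84, 360) = (12), d = 12.

Final answer: (84, 360) = (12); d = 12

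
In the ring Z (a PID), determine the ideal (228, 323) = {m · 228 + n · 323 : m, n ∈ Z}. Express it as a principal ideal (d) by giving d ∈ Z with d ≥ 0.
(228, 323) = (19); d = 19

In the PID Z, (a, b) is generated by gcd(a, b). Compute gcd(323, 228) with the extended Euclidean algorithm, tracking rows (r, s, t) with s·323 + t·228 = r:
  row A: (323, 1, 0)   [1·323 + 0·228 = 323]
  row B: (228, 0, 1)   [0·323 + 1·228 = 228]
  323 = 1·228 + 95   → row C = row A − 1·row B = (95, 1, −1)   [check: 1·323 − 1·228 = 95]
  228 = 2·95 + 38   → row D = row B − 2·row C = (38, −2, 3)   [check: −2·323 + 3·228 = 38]
  95 = 2·38 + 19   → row E = row C − 2·row D = (19, 5, −7)   [check: 5·323 − 7·228 = 19]
  38 = 2·19 + 0   → remainder 0, stop. gcd = 19 (last nonzero row E).
So gcd(228, 323) = 19, with Bézout identity 5·323 − 7·228 = 19. Containment (⊇): the Bézout identity exhibits 19 as an element of (228, 323), giving (19) ⊆ (228, 323). Containment (⊆): since 19 | 228 and 19 | 323 (228 = 19·12, 323 = 19·17), every Z-linear combination of 228 and 323 is divisible by 19, so (228, 323) ⊆ (19). Therefore (228, 323) = (19), d = 19.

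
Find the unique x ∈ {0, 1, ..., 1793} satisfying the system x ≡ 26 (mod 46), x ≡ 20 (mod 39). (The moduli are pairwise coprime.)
x ≡ 1268 (mod 1794); the representative in [0, 1794) is 1268

The moduli 46, 39 are pairwise coprime, so by the CRT there is a unique solution mod 46·39 = 1794.
Solve by successive substitution. Start with x ≡ 26 (mod 46).
  Combine with x ≡ 20 (mod 39): write x = 26 + 46·t and require 26 + 46·t ≡ 20 (mod 39), i.e. 46·t ≡ 20 − 26 ≡ 33 (mod 39). Since 46^(−1) ≡ 28 (mod 39) (46 ≡ 7 (mod 39)), t ≡ 28·33 ≡ 27 (mod 39). So x ≡ 26 + 46·27 = 1268 (mod 1794).
Unique solution in [0, 1794): x = 1268.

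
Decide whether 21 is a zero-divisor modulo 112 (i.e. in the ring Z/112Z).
gcd(21, 112) = 7 > 1, so 21 is not a unit in Z/112Z. In Z/nZ every nonzero non-unit is a zero-divisor: explicitly, take b = 112/gcd = 16 ≠ 0 (mod 112); then 21·16 = 336 = 3·112, i.e. 21·16 ≡ 0 (mod 112). So 21 is a zero-divisor.

Final answer: YES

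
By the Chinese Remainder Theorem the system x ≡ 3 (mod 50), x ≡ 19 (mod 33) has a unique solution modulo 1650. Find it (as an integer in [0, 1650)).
x ≡ 1603 (mod 1650); the representative in [0, 1650) is 1603

The moduli 50, 33 are pairwise coprime, so by the CRT there is a unique solution mod 50·33 = 1650.
Solve by successive substitution. Start with x ≡ 3 (mod 50).
  Combine with x ≡ 19 (mod 33): write x = 3 + 50·t and require 3 + 50·t ≡ 19 (mod 33), i.e. 50·t ≡ 19 − 3 ≡ 16 (mod 33). Since 50^(−1) ≡ 2 (mod 33) (50 ≡ 17 (mod 33)), t ≡ 2·16 ≡ 32 (mod 33). So x ≡ 3 + 50·32 = 1603 (mod 1650).
Unique solution in [0, 1650): x = 1603.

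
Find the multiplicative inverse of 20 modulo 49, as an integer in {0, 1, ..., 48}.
20^(−1) ≡ 27 (mod 49)

Apply the extended Euclidean algorithm to (49, 20), tracking rows (r, s, t) with s·49 + t·20 = r. Each division r_prev = q·r_cur + r_new produces the new row as (previous row) − q·(current row):
  row A: (49, 1, 0)   [1·49 + 0·20 = 49]
  row B: (20, 0, 1)   [0·49 + 1·20 = 20]
  49 = 2·20 + 9   → row C = row A − 2·row B = (9, 1, −2)   [check: 1·49 − 2·20 = 9]
  20 = 2·9 + 2   → row D = row B − 2·row C = (2, −2, 5)   [check: −2·49 + 5·20 = 2]
  9 = 4·2 + 1   → row E = row C − 4·row D = (1, 9, −22)   [check: 9·49 − 22·20 = 1]
  2 = 2·1 + 0   → remainder 0, stop. gcd = 1 (last nonzero row E).
The gcd is 1, so 20 is invertible mod 49. The last nonzero row gives 9·49 − 22·20 = 1, so t = −22. So 20^(−1) ≡ −22 ≡ 27 (mod 49). Verify: 20 · 27 = 540 ≡ 1 (mod 49). ✓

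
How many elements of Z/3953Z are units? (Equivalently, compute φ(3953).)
Z/3953Z has φ(3953) = 3828 units

An element a ∈ Z/3953Z is a unit iff gcd(a, 3953) = 1, so the number of units is φ(3953). φ is multiplicative, with φ(p^e) = p^e − p^(e−1). Factorise 3953 = 59 · 67. Then
  φ(3953) = (59 − 1) · (67 − 1) = 58 · 66 = 3828.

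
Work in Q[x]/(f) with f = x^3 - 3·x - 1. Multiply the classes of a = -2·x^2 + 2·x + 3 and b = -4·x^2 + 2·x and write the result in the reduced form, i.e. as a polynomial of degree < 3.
a · b ≡ 16·x^2 - 22·x - 12 (mod f(x))

First multiply in Q[x] without reducing: a · b = 8·x^4 - 12·x^3 - 8·x^2 + 6·x. Now divide by f(x) = x^3 - 3·x - 1, eliminating the leading term at each step:
  leading term 8·x^4: subtract (8·x)·f(x) = 8·x^4 - 24·x^2 - 8·x, leaving -12·x^3 + 16·x^2 + 14·x
  leading term -12·x^3: subtract (-12)·f(x) = -12·x^3 + 36·x + 12, leaving 16·x^2 - 22·x - 12
The degree is now < 3, so this is the remainder. Hence a · b ≡ 16·x^2 - 22·x - 12 in Q[x]/(f).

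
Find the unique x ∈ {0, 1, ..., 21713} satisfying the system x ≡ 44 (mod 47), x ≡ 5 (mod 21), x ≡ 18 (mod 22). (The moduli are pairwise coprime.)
The moduli 47, 21, 22 are pairwise coprime, so by the CRT there is a unique solution mod 47·21·22 = 21714.
Solve by successive substitution. Start with x ≡ 44 (mod 47).
  Combine with x ≡ 5 (mod 21): write x = 44 + 47·t and require 44 + 47·t ≡ 5 (mod 21), i.e. 47·t ≡ 5 − 44 ≡ 3 (mod 21). Since 47^(−1) ≡ 17 (mod 21) (47 ≡ 5 (mod 21)), t ≡ 17·3 ≡ 9 (mod 21). So x ≡ 44 + 47·9 = 467 (mod 987).
  Combine with x ≡ 18 (mod 22): write x = 467 + 987·t and require 467 + 987·t ≡ 18 (mod 22), i.e. 987·t ≡ 18 − 467 ≡ 13 (mod 22). Since 987^(−1) ≡ 7 (mod 22) (987 ≡ 19 (mod 22)), t ≡ 7·13 ≡ 3 (mod 22). So x ≡ 467 + 987·3 = 3428 (mod 21714).
Unique solution in [0, 21714): x = 3428.

Final answer: x ≡ 3428 (mod 21714); the representative in [0, 21714) is 3428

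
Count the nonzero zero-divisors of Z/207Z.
In Z/207Z each nonzero element is either a unit (gcd with 207 is 1) or a zero-divisor (gcd > 1). The number of units is φ(207): factorise 207 = 3^2 · 23, so φ(207) = (3^2 − 3^1) · (23 − 1) = 6 · 22 = 132. The nonzero elements number 207 − 1 = 206. Hence the nonzero zero-divisors number 206 − 132 = 74.

Final answer: Z/207Z has 74 nonzero zero-divisors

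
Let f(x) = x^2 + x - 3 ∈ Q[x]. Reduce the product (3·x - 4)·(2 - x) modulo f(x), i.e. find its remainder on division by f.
a · b ≡ 13·x - 17 (mod f(x))

First multiply in Q[x] without reducing: a · b = -3·x^2 + 10·x - 8. Now divide by f(x) = x^2 + x - 3, eliminating the leading term at each step:
  leading term -3·x^2: subtract (-3)·f(x) = -3·x^2 - 3·x + 9, leaving 13·x - 17
The degree is now < 2, so this is the remainder. Hence a · b ≡ 13·x - 17 in Q[x]/(f).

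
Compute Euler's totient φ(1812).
φ is multiplicative, with φ(p^e) = p^e − p^(e−1). Factorise 1812 = 2^2 · 3 · 151. Then
  φ(1812) = (2^2 − 2^1) · (3 − 1) · (151 − 1) = 2 · 2 · 150 = 600.

Final answer: φ(1812) = 600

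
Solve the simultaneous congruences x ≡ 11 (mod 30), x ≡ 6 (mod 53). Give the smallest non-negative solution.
The moduli 30, 53 are pairwise coprime, so by the CRT there is a unique solution mod 30·53 = 1590.
Solve by successive substitution. Start with x ≡ 11 (mod 30).
  Combine with x ≡ 6 (mod 53): write x = 11 + 30·t and require 11 + 30·t ≡ 6 (mod 53), i.e. 30·t ≡ 6 − 11 ≡ 48 (mod 53). Since 30^(−1) ≡ 23 (mod 53), t ≡ 23·48 ≡ 44 (mod 53). So x ≡ 11 + 30·44 = 1331 (mod 1590).
Unique solution in [0, 1590): x = 1331.

Final answer: x ≡ 1331 (mod 1590); the representative in [0, 1590) is 1331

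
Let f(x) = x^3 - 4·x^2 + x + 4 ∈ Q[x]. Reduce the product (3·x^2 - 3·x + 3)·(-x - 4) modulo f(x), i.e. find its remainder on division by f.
a · b ≡ -21·x^2 + 12·x (mod f(x))

First multiply in Q[x] without reducing: a · b = -3·x^3 - 9·x^2 + 9·x - 12. Now divide by f(x) = x^3 - 4·x^2 + x + 4, eliminating the leading term at each step:
  leading term -3·x^3: subtract (-3)·f(x) = -3·x^3 + 12·x^2 - 3·x - 12, leaving -21·x^2 + 12·x
The degree is now < 3, so this is the remainder. Hence a · b ≡ -21·x^2 + 12·x in Q[x]/(f).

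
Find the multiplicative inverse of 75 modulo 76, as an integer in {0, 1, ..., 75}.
75^(−1) ≡ 75 (mod 76)

Apply the extended Euclidean algorithm to (76, 75), tracking rows (r, s, t) with s·76 + t·75 = r. Each division r_prev = q·r_cur + r_new produces the new row as (previous row) − q·(current row):
  row A: (76, 1, 0)   [1·76 + 0·75 = 76]
  row B: (75, 0, 1)   [0·76 + 1·75 = 75]
  76 = 1·75 + 1   → row C = row A − 1·row B = (1, 1, −1)   [check: 1·76 − 1·75 = 1]
  75 = 75·1 + 0   → remainder 0, stop. gcd = 1 (last nonzero row C).
The gcd is 1, so 75 is invertible mod 76. The last nonzero row gives 1·76 − 1·75 = 1, so t = −1. So 75^(−1) ≡ −1 ≡ 75 (mod 76). Verify: 75 · 75 = 5625 ≡ 1 (mod 76). ✓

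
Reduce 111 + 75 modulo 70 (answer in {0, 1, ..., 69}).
Reduce the summands first: 111 ≡ 41, 75 ≡ 5 (mod 70), so 111 + 75 ≡ 41 + 5 (mod 70). 41 + 5 = 46; 46 = 0·70 + 46, so (111 + 75) mod 70 = 46.

Final answer: 46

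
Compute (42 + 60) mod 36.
Reduce the summands first: 42 ≡ 6, 60 ≡ 24 (mod 36), so 42 + 60 ≡ 6 + 24 (mod 36). 6 + 24 = 30; 30 = 0·36 + 30, so (42 + 60) mod 36 = 30.

Final answer: 30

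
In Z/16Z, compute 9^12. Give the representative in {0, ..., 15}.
1

Use repeated squaring. Binary(12) = 1100. Walk through the bits of the exponent 12 left-to-right: at each bit after the leading one, square the running value, then multiply by 9 if the bit is 1 (always reducing mod 16):
  bit 1 = 1 (leading): start with 9.
  bit 2 = 1: square 9^2 = 81 ≡ 1; bit is 1, so multiply 1·9 = 9 (mod 16).
  bit 3 = 0: square 9^2 = 81 ≡ 1 (mod 16).
  bit 4 = 0: square 1^2 = 1 (mod 16).
Final value: 9^12 ≡ 1 (mod 16).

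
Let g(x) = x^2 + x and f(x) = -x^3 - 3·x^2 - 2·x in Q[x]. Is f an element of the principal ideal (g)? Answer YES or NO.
YES

In Q[x] the ideal (g) consists of all multiples of g, so f ∈ (g) iff g | f, i.e. iff the remainder of f on division by g is 0. Divide f by g (g is monic, so eliminate the leading term of the running remainder at each step):
  leading term -x^3: subtract (-x)·g(x) = -x^3 - x^2, leaving -2·x^2 - 2·x
  leading term -2·x^2: subtract (-2)·g(x) = -2·x^2 - 2·x, leaving 0
The remainder is 0, so f(x) = g(x) · h(x) with h(x) = -x - 2. Hence g | f, i.e. f ∈ (g).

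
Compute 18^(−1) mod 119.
18^(−1) ≡ 86 (mod 119)

Apply the extended Euclidean algorithm to (119, 18), tracking rows (r, s, t) with s·119 + t·18 = r. Each division r_prev = q·r_cur + r_new produces the new row as (previous row) − q·(current row):
  row A: (119, 1, 0)   [1·119 + 0·18 = 119]
  row B: (18, 0, 1)   [0·119 + 1·18 = 18]
  119 = 6·18 + 11   → row C = row A − 6·row B = (11, 1, −6)   [check: 1·119 − 6·18 = 11]
  18 = 1·11 + 7   → row D = row B − 1·row C = (7, −1, 7)   [check: −1·119 + 7·18 = 7]
  11 = 1·7 + 4   → row E = row C − 1·row D = (4, 2, −13)   [check: 2·119 − 13·18 = 4]
  7 = 1·4 + 3   → row F = row D − 1·row E = (3, −3, 20)   [check: −3·119 + 20·18 = 3]
  4 = 1·3 + 1   → row G = row E − 1·row F = (1, 5, −33)   [check: 5·119 − 33·18 = 1]
  3 = 3·1 + 0   → remainder 0, stop. gcd = 1 (last nonzero row G).
The gcd is 1, so 18 is invertible mod 119. The last nonzero row gives 5·119 − 33·18 = 1, so t = −33. So 18^(−1) ≡ −33 ≡ 86 (mod 119). Verify: 18 · 86 = 1548 ≡ 1 (mod 119). ✓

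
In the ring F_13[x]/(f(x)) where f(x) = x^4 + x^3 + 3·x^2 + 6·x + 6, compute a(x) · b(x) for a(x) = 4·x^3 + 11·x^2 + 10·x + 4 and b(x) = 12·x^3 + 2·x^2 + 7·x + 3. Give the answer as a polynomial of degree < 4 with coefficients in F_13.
Multiply as integer polynomials: a · b = 48·x^6 + 140·x^5 + 170·x^4 + 157·x^3 + 111·x^2 + 58·x + 12. Reducing coefficients mod 13: a · b ≡ 9·x^6 + 10·x^5 + x^4 + x^3 + 7·x^2 + 6·x + 12. Now divide by f(x) = x^4 + x^3 + 3·x^2 + 6·x + 6 in F_13[x], eliminating the leading term at each step:
  leading term 9·x^6: subtract (9·x^2)·f(x) = 9·x^6 + 9·x^5 + x^4 + 2·x^3 + 2·x^2, leaving x^5 + 12·x^3 + 5·x^2 + 6·x + 12 (coefficients mod 13)
  leading term x^5: subtract (x)·f(x) = x^5 + x^4 + 3·x^3 + 6·x^2 + 6·x, leaving 12·x^4 + 9·x^3 + 12·x^2 + 12 (coefficients mod 13)
  leading term 12·x^4: subtract (12)·f(x) = 12·x^4 + 12·x^3 + 10·x^2 + 7·x + 7, leaving 10·x^3 + 2·x^2 + 6·x + 5 (coefficients mod 13)
The degree is now < 4, so this is the remainder. Hence a · b ≡ 10·x^3 + 2·x^2 + 6·x + 5 in F_13[x]/(f).

Final answer: a · b ≡ 10·x^3 + 2·x^2 + 6·x + 5 (mod f(x))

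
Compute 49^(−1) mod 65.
49^(−1) ≡ 4 (mod 65)

Apply the extended Euclidean algorithm to (65, 49), tracking rows (r, s, t) with s·65 + t·49 = r. Each division r_prev = q·r_cur + r_new produces the new row as (previous row) − q·(current row):
  row A: (65, 1, 0)   [1·65 + 0·49 = 65]
  row B: (49, 0, 1)   [0·65 + 1·49 = 49]
  65 = 1·49 + 16   → row C = row A − 1·row B = (16, 1, −1)   [check: 1·65 − 1·49 = 16]
  49 = 3·16 + 1   → row D = row B − 3·row C = (1, −3, 4)   [check: −3·65 + 4·49 = 1]
  16 = 16·1 + 0   → remainder 0, stop. gcd = 1 (last nonzero row D).
The gcd is 1, so 49 is invertible mod 65. The last nonzero row gives −3·65 + 4·49 = 1, so t = 4. So 49^(−1) ≡ 4 (mod 65). Verify: 49 · 4 = 196 ≡ 1 (mod 65). ✓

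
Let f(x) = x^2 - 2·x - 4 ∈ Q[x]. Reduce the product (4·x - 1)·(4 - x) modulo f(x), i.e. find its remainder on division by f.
First multiply in Q[x] without reducing: a · b = -4·x^2 + 17·x - 4. Now divide by f(x) = x^2 - 2·x - 4, eliminating the leading term at each step:
  leading term -4·x^2: subtract (-4)·f(x) = -4·x^2 + 8·x + 16, leaving 9·x - 20
The degree is now < 2, so this is the remainder. Hence a · b ≡ 9·x - 20 in Q[x]/(f).

Final answer: a · b ≡ 9·x - 20 (mod f(x))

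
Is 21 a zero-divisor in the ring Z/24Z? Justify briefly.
gcd(21, 24) = 3 > 1, so 21 is not a unit in Z/24Z. In Z/nZ every nonzero non-unit is a zero-divisor: explicitly, take b = 24/gcd = 8 ≠ 0 (mod 24); then 21·8 = 168 = 7·24, i.e. 21·8 ≡ 0 (mod 24). So 21 is a zero-divisor.

Final answer: YES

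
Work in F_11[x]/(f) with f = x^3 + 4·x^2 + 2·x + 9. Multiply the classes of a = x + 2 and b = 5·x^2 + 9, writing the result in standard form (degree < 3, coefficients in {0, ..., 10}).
Multiply as integer polynomials: a · b = 5·x^3 + 10·x^2 + 9·x + 18. Reducing coefficients mod 11: a · b ≡ 5·x^3 + 10·x^2 + 9·x + 7. Now divide by f(x) = x^3 + 4·x^2 + 2·x + 9 in F_11[x], eliminating the leading term at each step:
  leading term 5·x^3: subtract (5)·f(x) = 5·x^3 + 9·x^2 + 10·x + 1, leaving x^2 + 10·x + 6 (coefficients mod 11)
The degree is now < 3, so this is the remainder. Hence a · b ≡ x^2 + 10·x + 6 in F_11[x]/(f).

Final answer: a · b ≡ x^2 + 10·x + 6 (mod f(x))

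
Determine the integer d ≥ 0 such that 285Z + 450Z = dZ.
(285, 450) = (15); d = 15

In the PID Z, (a, b) is generated by gcd(a, b). Compute gcd(450, 285) with the extended Euclidean algorithm, tracking rows (r, s, t) with s·450 + t·285 = r:
  row A: (450, 1, 0)   [1·450 + 0·285 = 450]
  row B: (285, 0, 1)   [0·450 + 1·285 = 285]
  450 = 1·285 + 165   → row C = row A − 1·row B = (165, 1, −1)   [check: 1·450 − 1·285 = 165]
  285 = 1·165 + 120   → row D = row B − 1·row C = (120, −1, 2)   [check: −1·450 + 2·285 = 120]
  165 = 1·120 + 45   → row E = row C − 1·row D = (45, 2, −3)   [check: 2·450 − 3·285 = 45]
  120 = 2·45 + 30   → row F = row D − 2·row E = (30, −5, 8)   [check: −5·450 + 8·285 = 30]
  45 = 1·30 + 15   → row G = row E − 1·row F = (15, 7, −11)   [check: 7·450 − 11·285 = 15]
  30 = 2·15 + 0   → remainder 0, stop. gcd = 15 (last nonzero row G).
So gcd(285, 450) = 15, with Bézout identity 7·450 − 11·285 = 15. Containment (⊇): the Bézout identity exhibits 15 as an element of (285, 450), giving (15) ⊆ (285, 450). Containment (⊆): since 15 | 285 and 15 | 450 (285 = 15·19, 450 = 15·30), every Z-linear combination of 285 and 450 is divisible by 15, so (285, 450) ⊆ (15). Therefore (285, 450) = (15), d = 15.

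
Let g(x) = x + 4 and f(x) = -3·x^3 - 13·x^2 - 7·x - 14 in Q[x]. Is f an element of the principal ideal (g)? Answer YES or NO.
In Q[x] the ideal (g) consists of all multiples of g, so f ∈ (g) iff g | f, i.e. iff the remainder of f on division by g is 0. Divide f by g (g is monic, so eliminate the leading term of the running remainder at each step):
  leading term -3·x^3: subtract (-3·x^2)·g(x) = -3·x^3 - 12·x^2, leaving -x^2 - 7·x - 14
  leading term -x^2: subtract (-x)·g(x) = -x^2 - 4·x, leaving -3·x - 14
  leading term -3·x: subtract (-3)·g(x) = -3·x - 12, leaving -2
The remainder r(x) = -2 ≠ 0 (and deg r < deg g), so g ∤ f, i.e. f ∉ (g).

Final answer: NO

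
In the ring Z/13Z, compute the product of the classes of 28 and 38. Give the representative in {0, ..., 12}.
11

Reduce the factors first: 28 ≡ 2, 38 ≡ 12 (mod 13), so 28 · 38 ≡ 2 · 12 (mod 13). 2 · 12 = 24. Dividing by 13: 24 = 1·13 + 11. So (28 · 38) mod 13 = 11.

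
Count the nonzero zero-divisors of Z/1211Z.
Z/1211Z has 178 nonzero zero-divisors

In Z/1211Z each nonzero element is either a unit (gcd with 1211 is 1) or a zero-divisor (gcd > 1). The number of units is φ(1211): factorise 1211 = 7 · 173, so φ(1211) = (7 − 1) · (173 − 1) = 6 · 172 = 1032. The nonzero elements number 1211 − 1 = 1210. Hence the nonzero zero-divisors number 1210 − 1032 = 178.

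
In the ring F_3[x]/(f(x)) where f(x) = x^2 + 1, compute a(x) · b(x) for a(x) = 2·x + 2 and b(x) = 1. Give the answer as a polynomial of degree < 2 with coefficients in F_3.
a · b ≡ 2·x + 2 (mod f(x))

Multiply as integer polynomials: a · b = 2·x + 2. Reducing coefficients mod 3: a · b ≡ 2·x + 2. This already has degree < 2, so no reduction by f is needed. Hence a · b ≡ 2·x + 2 in F_3[x]/(f).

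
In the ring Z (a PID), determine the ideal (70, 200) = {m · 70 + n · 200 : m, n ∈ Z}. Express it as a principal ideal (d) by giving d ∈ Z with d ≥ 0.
In the PID Z, (a, b) is generated by gcd(a, b). Compute gcd(200, 70) with the extended Euclidean algorithm, tracking rows (r, s, t) with s·200 + t·70 = r:
  row A: (200, 1, 0)   [1·200 + 0·70 = 200]
  row B: (70, 0, 1)   [0·200 + 1·70 = 70]
  200 = 2·70 + 60   → row C = row A − 2·row B = (60, 1, −2)   [check: 1·200 − 2·70 = 60]
  70 = 1·60 + 10   → row D = row B − 1·row C = (10, −1, 3)   [check: −1·200 + 3·70 = 10]
  60 = 6·10 + 0   → remainder 0, stop. gcd = 10 (last nonzero row D).
So gcd(70, 200) = 10, with Bézout identity −1·200 + 3·70 = 10. Containment (⊇): the Bézout identity exhibits 10 as an element of (70, 200), giving (10) ⊆ (70, 200). Containment (⊆): since 10 | 70 and 10 | 200 (70 = 10·7, 200 = 10·20), every Z-linear combination of 70 and 200 is divisible by 10, so (70, 200) ⊆ (10). Therefore (70, 200) = (10), d = 10.

Final answer: (70, 200) = (10); d = 10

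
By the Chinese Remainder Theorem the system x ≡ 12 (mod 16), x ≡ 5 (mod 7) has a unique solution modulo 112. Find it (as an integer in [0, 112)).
x ≡ 12 (mod 112); the representative in [0, 112) is 12

The moduli 16, 7 are pairwise coprime, so by the CRT there is a unique solution mod 16·7 = 112.
Solve by successive substitution. Start with x ≡ 12 (mod 16).
  Combine with x ≡ 5 (mod 7): write x = 12 + 16·t and require 12 + 16·t ≡ 5 (mod 7), i.e. 16·t ≡ 5 − 12 ≡ 0 (mod 7). Since 16^(−1) ≡ 4 (mod 7) (16 ≡ 2 (mod 7)), t ≡ 4·0 ≡ 0 (mod 7). So x ≡ 12 + 16·0 = 12 (mod 112).
Unique solution in [0, 112): x = 12.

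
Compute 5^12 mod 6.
1

Use repeated squaring. Binary(12) = 1100. Walk through the bits of the exponent 12 left-to-right: at each bit after the leading one, square the running value, then multiply by 5 if the bit is 1 (always reducing mod 6):
  bit 1 = 1 (leading): start with 5.
  bit 2 = 1: square 5^2 = 25 ≡ 1; bit is 1, so multiply 1·5 = 5 (mod 6).
  bit 3 = 0: square 5^2 = 25 ≡ 1 (mod 6).
  bit 4 = 0: square 1^2 = 1 (mod 6).
Final value: 5^12 ≡ 1 (mod 6).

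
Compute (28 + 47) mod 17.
Reduce the summands first: 28 ≡ 11, 47 ≡ 13 (mod 17), so 28 + 47 ≡ 11 + 13 (mod 17). 11 + 13 = 24; 24 = 1·17 + 7, so (28 + 47) mod 17 = 7.

Final answer: 7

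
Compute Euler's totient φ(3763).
φ is multiplicative, with φ(p^e) = p^e − p^(e−1). Factorise 3763 = 53 · 71. Then
  φ(3763) = (53 − 1) · (71 − 1) = 52 · 70 = 3640.

Final answer: φ(3763) = 3640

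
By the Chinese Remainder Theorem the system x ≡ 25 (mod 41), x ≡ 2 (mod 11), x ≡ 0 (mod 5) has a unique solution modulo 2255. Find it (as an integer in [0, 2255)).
The moduli 41, 11, 5 are pairwise coprime, so by the CRT there is a unique solution mod 41·11·5 = 2255.
Solve by successive substitution. Start with x ≡ 25 (mod 41).
  Combine with x ≡ 2 (mod 11): write x = 25 + 41·t and require 25 + 41·t ≡ 2 (mod 11), i.e. 41·t ≡ 2 − 25 ≡ 10 (mod 11). Since 41^(−1) ≡ 7 (mod 11) (41 ≡ 8 (mod 11)), t ≡ 7·10 ≡ 4 (mod 11). So x ≡ 25 + 41·4 = 189 (mod 451).
  Combine with x ≡ 0 (mod 5): write x = 189 + 451·t and require 189 + 451·t ≡ 0 (mod 5), i.e. 451·t ≡ 0 − 189 ≡ 1 (mod 5). Since 451^(−1) ≡ 1 (mod 5) (451 ≡ 1 (mod 5)), t ≡ 1·1 ≡ 1 (mod 5). So x ≡ 189 + 451·1 = 640 (mod 2255).
Unique solution in [0, 2255): x = 640.

Final answer: x ≡ 640 (mod 2255); the representative in [0, 2255) is 640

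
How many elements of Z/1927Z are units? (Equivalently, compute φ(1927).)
An element a ∈ Z/1927Z is a unit iff gcd(a, 1927) = 1, so the number of units is φ(1927). φ is multiplicative, with φ(p^e) = p^e − p^(e−1). Factorise 1927 = 41 · 47. Then
  φ(1927) = (41 − 1) · (47 − 1) = 40 · 46 = 1840.

Final answer: Z/1927Z has φ(1927) = 1840 units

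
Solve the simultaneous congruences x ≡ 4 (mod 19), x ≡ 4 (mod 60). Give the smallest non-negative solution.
The moduli 19, 60 are pairwise coprime, so by the CRT there is a unique solution mod 19·60 = 1140.
Solve by successive substitution. Start with x ≡ 4 (mod 19).
  Combine with x ≡ 4 (mod 60): write x = 4 + 19·t and require 4 + 19·t ≡ 4 (mod 60), i.e. 19·t ≡ 4 − 4 ≡ 0 (mod 60). Since 19^(−1) ≡ 19 (mod 60), t ≡ 19·0 ≡ 0 (mod 60). So x ≡ 4 + 19·0 = 4 (mod 1140).
Unique solution in [0, 1140): x = 4.

Final answer: x ≡ 4 (mod 1140); the representative in [0, 1140) is 4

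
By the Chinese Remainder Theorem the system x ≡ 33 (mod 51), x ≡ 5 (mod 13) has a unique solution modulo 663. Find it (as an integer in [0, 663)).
The moduli 51, 13 are pairwise coprime, so by the CRT there is a unique solution mod 51·13 = 663.
Solve by successive substitution. Start with x ≡ 33 (mod 51).
  Combine with x ≡ 5 (mod 13): write x = 33 + 51·t and require 33 + 51·t ≡ 5 (mod 13), i.e. 51·t ≡ 5 − 33 ≡ 11 (mod 13). Since 51^(−1) ≡ 12 (mod 13) (51 ≡ 12 (mod 13)), t ≡ 12·11 ≡ 2 (mod 13). So x ≡ 33 + 51·2 = 135 (mod 663).
Unique solution in [0, 663): x = 135.

Final answer: x ≡ 135 (mod 663); the representative in [0, 663) is 135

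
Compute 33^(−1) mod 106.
33^(−1) ≡ 45 (mod 106)

Apply the extended Euclidean algorithm to (106, 33), tracking rows (r, s, t) with s·106 + t·33 = r. Each division r_prev = q·r_cur + r_new produces the new row as (previous row) − q·(current row):
  row A: (106, 1, 0)   [1·106 + 0·33 = 106]
  row B: (33, 0, 1)   [0·106 + 1·33 = 33]
  106 = 3·33 + 7   → row C = row A − 3·row B = (7, 1, −3)   [check: 1·106 − 3·33 = 7]
  33 = 4·7 + 5   → row D = row B − 4·row C = (5, −4, 13)   [check: −4·106 + 13·33 = 5]
  7 = 1·5 + 2   → row E = row C − 1·row D = (2, 5, −16)   [check: 5·106 − 16·33 = 2]
  5 = 2·2 + 1   → row F = row D − 2·row E = (1, −14, 45)   [check: −14·106 + 45·33 = 1]
  2 = 2·1 + 0   → remainder 0, stop. gcd = 1 (last nonzero row F).
The gcd is 1, so 33 is invertible mod 106. The last nonzero row gives −14·106 + 45·33 = 1, so t = 45. So 33^(−1) ≡ 45 (mod 106). Verify: 33 · 45 = 1485 ≡ 1 (mod 106). ✓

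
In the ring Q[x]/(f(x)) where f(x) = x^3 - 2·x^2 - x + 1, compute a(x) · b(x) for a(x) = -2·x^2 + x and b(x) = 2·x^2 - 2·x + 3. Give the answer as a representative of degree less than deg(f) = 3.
a · b ≡ -16·x^2 + 5·x + 2 (mod f(x))

First multiply in Q[x] without reducing: a · b = -4·x^4 + 6·x^3 - 8·x^2 + 3·x. Now divide by f(x) = x^3 - 2·x^2 - x + 1, eliminating the leading term at each step:
  leading term -4·x^4: subtract (-4·x)·f(x) = -4·x^4 + 8·x^3 + 4·x^2 - 4·x, leaving -2·x^3 - 12·x^2 + 7·x
  leading term -2·x^3: subtract (-2)·f(x) = -2·x^3 + 4·x^2 + 2·x - 2, leaving -16·x^2 + 5·x + 2
The degree is now < 3, so this is the remainder. Hence a · b ≡ -16·x^2 + 5·x + 2 in Q[x]/(f).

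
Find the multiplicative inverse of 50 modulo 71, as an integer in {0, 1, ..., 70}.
Apply the extended Euclidean algorithm to (71, 50), tracking rows (r, s, t) with s·71 + t·50 = r. Each division r_prev = q·r_cur + r_new produces the new row as (previous row) − q·(current row):
  row A: (71, 1, 0)   [1·71 + 0·50 = 71]
  row B: (50, 0, 1)   [0·71 + 1·50 = 50]
  71 = 1·50 + 21   → row C = row A − 1·row B = (21, 1, −1)   [check: 1·71 − 1·50 = 21]
  50 = 2·21 + 8   → row D = row B − 2·row C = (8, −2, 3)   [check: −2·71 + 3·50 = 8]
  21 = 2·8 + 5   → row E = row C − 2·row D = (5, 5, −7)   [check: 5·71 − 7·50 = 5]
  8 = 1·5 + 3   → row F = row D − 1·row E = (3, −7, 10)   [check: −7·71 + 10·50 = 3]
  5 = 1·3 + 2   → row G = row E − 1·row F = (2, 12, −17)   [check: 12·71 − 17·50 = 2]
  3 = 1·2 + 1   → row H = row F − 1·row G = (1, −19, 27)   [check: −19·71 + 27·50 = 1]
  2 = 2·1 + 0   → remainder 0, stop. gcd = 1 (last nonzero row H).
The gcd is 1, so 50 is invertible mod 71. The last nonzero row gives −19·71 + 27·50 = 1, so t = 27. So 50^(−1) ≡ 27 (mod 71). Verify: 50 · 27 = 1350 ≡ 1 (mod 71). ✓

Final answer: 50^(−1) ≡ 27 (mod 71)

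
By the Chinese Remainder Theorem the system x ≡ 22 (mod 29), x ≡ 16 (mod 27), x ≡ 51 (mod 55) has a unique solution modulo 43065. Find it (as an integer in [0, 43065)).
The moduli 29, 27, 55 are pairwise coprime, so by the CRT there is a unique solution mod 29·27·55 = 43065.
Solve by successive substitution. Start with x ≡ 22 (mod 29).
  Combine with x ≡ 16 (mod 27): write x = 22 + 29·t and require 22 + 29·t ≡ 16 (mod 27), i.e. 29·t ≡ 16 − 22 ≡ 21 (mod 27). Since 29^(−1) ≡ 14 (mod 27) (29 ≡ 2 (mod 27)), t ≡ 14·21 ≡ 24 (mod 27). So x ≡ 22 + 29·24 = 718 (mod 783).
  Combine with x ≡ 51 (mod 55): write x = 718 + 783·t and require 718 + 783·t ≡ 51 (mod 55), i.e. 783·t ≡ 51 − 718 ≡ 48 (mod 55). Since 783^(−1) ≡ 17 (mod 55) (783 ≡ 13 (mod 55)), t ≡ 17·48 ≡ 46 (mod 55). So x ≡ 718 + 783·46 = 36736 (mod 43065).
Unique solution in [0, 43065): x = 36736.

Final answer: x ≡ 36736 (mod 43065); the representative in [0, 43065) is 36736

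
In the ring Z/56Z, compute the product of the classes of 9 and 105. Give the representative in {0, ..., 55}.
49

Reduce the factors first: 105 ≡ 49 (mod 56), so 9 · 105 ≡ 9 · 49 (mod 56). 9 · 49 = 441. Dividing by 56: 441 = 7·56 + 49. So (9 · 105) mod 56 = 49.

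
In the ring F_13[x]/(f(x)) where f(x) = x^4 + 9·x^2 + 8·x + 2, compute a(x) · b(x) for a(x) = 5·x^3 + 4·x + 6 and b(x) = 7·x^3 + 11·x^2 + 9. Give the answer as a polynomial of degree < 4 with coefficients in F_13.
Multiply as integer polynomials: a · b = 35·x^6 + 55·x^5 + 28·x^4 + 131·x^3 + 66·x^2 + 36·x + 54. Reducing coefficients mod 13: a · b ≡ 9·x^6 + 3·x^5 + 2·x^4 + x^3 + x^2 + 10·x + 2. Now divide by f(x) = x^4 + 9·x^2 + 8·x + 2 in F_13[x], eliminating the leading term at each step:
  leading term 9·x^6: subtract (9·x^2)·f(x) = 9·x^6 + 3·x^4 + 7·x^3 + 5·x^2, leaving 3·x^5 + 12·x^4 + 7·x^3 + 9·x^2 + 10·x + 2 (coefficients mod 13)
  leading term 3·x^5: subtract (3·x)·f(x) = 3·x^5 + x^3 + 11·x^2 + 6·x, leaving 12·x^4 + 6·x^3 + 11·x^2 + 4·x + 2 (coefficients mod 13)
  leading term 12·x^4: subtract (12)·f(x) = 12·x^4 + 4·x^2 + 5·x + 11, leaving 6·x^3 + 7·x^2 + 12·x + 4 (coefficients mod 13)
The degree is now < 4, so this is the remainder. Hence a · b ≡ 6·x^3 + 7·x^2 + 12·x + 4 in F_13[x]/(f).

Final answer: a · b ≡ 6·x^3 + 7·x^2 + 12·x + 4 (mod f(x))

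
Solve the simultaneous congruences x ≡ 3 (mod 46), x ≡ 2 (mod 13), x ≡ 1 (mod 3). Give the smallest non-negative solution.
x ≡ 1705 (mod 1794); the representative in [0, 1794) is 1705

The moduli 46, 13, 3 are pairwise coprime, so by the CRT there is a unique solution mod 46·13·3 = 1794.
Solve by successive substitution. Start with x ≡ 3 (mod 46).
  Combine with x ≡ 2 (mod 13): write x = 3 + 46·t and require 3 + 46·t ≡ 2 (mod 13), i.e. 46·t ≡ 2 − 3 ≡ 12 (mod 13). Since 46^(−1) ≡ 2 (mod 13) (46 ≡ 7 (mod 13)), t ≡ 2·12 ≡ 11 (mod 13). So x ≡ 3 + 46·11 = 509 (mod 598).
  Combine with x ≡ 1 (mod 3): write x = 509 + 598·t and require 509 + 598·t ≡ 1 (mod 3), i.e. 598·t ≡ 1 − 509 ≡ 2 (mod 3). Since 598^(−1) ≡ 1 (mod 3) (598 ≡ 1 (mod 3)), t ≡ 1·2 ≡ 2 (mod 3). So x ≡ 509 + 598·2 = 1705 (mod 1794).
Unique solution in [0, 1794): x = 1705.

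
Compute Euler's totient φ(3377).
φ(3377) = 3060

φ is multiplicative, with φ(p^e) = p^e − p^(e−1). Factorise 3377 = 11 · 307. Then
  φ(3377) = (11 − 1) · (307 − 1) = 10 · 306 = 3060.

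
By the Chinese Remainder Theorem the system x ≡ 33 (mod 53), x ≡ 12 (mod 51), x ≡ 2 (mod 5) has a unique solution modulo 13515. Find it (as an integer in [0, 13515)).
x ≡ 8937 (mod 13515); the representative in [0, 13515) is 8937

The moduli 53, 51, 5 are pairwise coprime, so by the CRT there is a unique solution mod 53·51·5 = 13515.
Solve by successive substitution. Start with x ≡ 33 (mod 53).
  Combine with x ≡ 12 (mod 51): write x = 33 + 53·t and require 33 + 53·t ≡ 12 (mod 51), i.e. 53·t ≡ 12 − 33 ≡ 30 (mod 51). Since 53^(−1) ≡ 26 (mod 51) (53 ≡ 2 (mod 51)), t ≡ 26·30 ≡ 15 (mod 51). So x ≡ 33 + 53·15 = 828 (mod 2703).
  Combine with x ≡ 2 (mod 5): write x = 828 + 2703·t and require 828 + 2703·t ≡ 2 (mod 5), i.e. 2703·t ≡ 2 − 828 ≡ 4 (mod 5). Since 2703^(−1) ≡ 2 (mod 5) (2703 ≡ 3 (mod 5)), t ≡ 2·4 ≡ 3 (mod 5). So x ≡ 828 + 2703·3 = 8937 (mod 13515).
Unique solution in [0, 13515): x = 8937.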